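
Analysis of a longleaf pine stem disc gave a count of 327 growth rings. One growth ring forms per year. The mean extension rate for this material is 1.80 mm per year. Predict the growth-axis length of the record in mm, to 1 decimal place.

327 years of growth are recorded.
Length ≈ 1.80 × 327 = 588.6 mm.

588.6 mm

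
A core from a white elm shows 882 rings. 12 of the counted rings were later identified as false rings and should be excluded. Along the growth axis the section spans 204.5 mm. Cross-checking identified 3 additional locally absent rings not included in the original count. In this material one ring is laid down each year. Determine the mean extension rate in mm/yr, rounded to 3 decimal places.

0.234 mm/yr

True ring count = 882 − 12 + 3 = 873.
Mean rate = 204.5 mm / 873 years ≈ 0.234 mm/yr.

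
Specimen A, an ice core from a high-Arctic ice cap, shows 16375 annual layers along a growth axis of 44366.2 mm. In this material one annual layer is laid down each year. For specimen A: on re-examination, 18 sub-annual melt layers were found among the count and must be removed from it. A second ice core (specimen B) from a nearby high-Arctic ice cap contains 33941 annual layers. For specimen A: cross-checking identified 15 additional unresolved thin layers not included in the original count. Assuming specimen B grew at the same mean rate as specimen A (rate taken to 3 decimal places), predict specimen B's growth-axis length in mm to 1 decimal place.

91980.1 mm

Specimen A: true annual layer count = 16375 − 18 + 15 = 16372.
A: 44366.2 mm over 16372 years gives 44366.2 / 16372 ≈ 2.710 mm/year.
For B, 2.710 mm/year × 33941 years = 91980.1 mm.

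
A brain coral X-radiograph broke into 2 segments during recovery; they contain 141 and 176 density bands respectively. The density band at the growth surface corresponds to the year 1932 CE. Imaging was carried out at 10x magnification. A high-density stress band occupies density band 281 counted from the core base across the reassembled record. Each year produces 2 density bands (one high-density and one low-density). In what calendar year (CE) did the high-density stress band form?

Total density bands = 141 + 176 = 317.
The high-density stress band sits at density band 281 from the core base, so 317 − 281 = 36 density bands formed after it.
With 2 density bands per year, 36 / 2 = 18 years.
Counting back 18 years from 1932 CE places the high-density stress band in 1932 − 18 = 1914 CE.

1914 CE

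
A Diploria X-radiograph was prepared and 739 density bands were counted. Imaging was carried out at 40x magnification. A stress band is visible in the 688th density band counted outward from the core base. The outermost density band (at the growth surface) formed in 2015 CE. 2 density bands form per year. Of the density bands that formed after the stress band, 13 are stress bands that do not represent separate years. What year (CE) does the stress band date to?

1996 CE

739 − 688 = 51 density bands lie beyond the stress band toward the growth surface.
Excluding 13 false density bands: 51 − 13 = 38.
38 density bands at 2 per year is 38 / 2 = 19 years.
The density band at the growth surface is 2015 CE, so the stress band dates to 2015 − 19 = 1996 CE.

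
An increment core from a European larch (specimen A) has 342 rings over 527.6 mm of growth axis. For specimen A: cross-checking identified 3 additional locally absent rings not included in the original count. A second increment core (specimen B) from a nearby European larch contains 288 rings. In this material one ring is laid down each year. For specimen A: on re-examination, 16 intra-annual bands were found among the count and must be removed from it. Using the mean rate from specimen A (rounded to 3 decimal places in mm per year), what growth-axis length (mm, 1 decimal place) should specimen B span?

Specimen A: true ring count = 342 − 16 + 3 = 329.
A: 527.6 mm over 329 years gives 527.6 / 329 ≈ 1.604 mm/year.
Length of B = 1.604 × 288 = 462.0 mm.

462.0 mm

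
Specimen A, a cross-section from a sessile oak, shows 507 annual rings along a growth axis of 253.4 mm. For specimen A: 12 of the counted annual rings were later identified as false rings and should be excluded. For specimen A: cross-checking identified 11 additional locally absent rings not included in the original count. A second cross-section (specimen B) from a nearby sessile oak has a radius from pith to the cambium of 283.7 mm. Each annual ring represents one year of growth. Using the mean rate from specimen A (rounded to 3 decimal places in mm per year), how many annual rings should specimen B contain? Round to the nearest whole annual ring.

566 annual rings

Specimen A: correcting the raw count gives 507 − 12 + 11 = 506 true annual rings.
A: 253.4 mm over 506 years gives 253.4 / 506 ≈ 0.501 mm per year.
For B, 283.7 / 0.501 = 566.27 years ≈ 566 annual rings.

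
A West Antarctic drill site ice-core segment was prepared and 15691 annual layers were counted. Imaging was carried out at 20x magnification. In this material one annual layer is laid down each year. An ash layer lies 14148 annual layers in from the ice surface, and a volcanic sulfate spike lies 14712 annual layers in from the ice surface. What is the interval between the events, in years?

Separation: 14712 − 14148 = 564 annual layers.
At one annual layer per year, 564 years elapsed between them.

564 years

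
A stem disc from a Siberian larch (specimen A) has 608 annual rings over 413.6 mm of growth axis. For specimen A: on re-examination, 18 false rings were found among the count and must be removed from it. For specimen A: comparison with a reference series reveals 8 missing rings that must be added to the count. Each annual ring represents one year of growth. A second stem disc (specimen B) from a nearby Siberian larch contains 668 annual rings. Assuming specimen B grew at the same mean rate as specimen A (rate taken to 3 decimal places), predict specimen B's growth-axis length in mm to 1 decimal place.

Specimen A: adjusted count: 608 − 18 + 8 = 598 annual rings.
A: 413.6 mm over 598 years gives 413.6 / 598 ≈ 0.692 mm/yr.
Length of B = 0.692 × 668 = 462.3 mm.

462.3 mm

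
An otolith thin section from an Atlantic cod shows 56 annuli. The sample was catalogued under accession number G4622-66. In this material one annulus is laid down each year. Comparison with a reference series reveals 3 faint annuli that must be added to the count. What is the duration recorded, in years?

Adjusted count: 56 + 3 = 59 annuli.
One annulus per year makes the duration 59 years.

59 years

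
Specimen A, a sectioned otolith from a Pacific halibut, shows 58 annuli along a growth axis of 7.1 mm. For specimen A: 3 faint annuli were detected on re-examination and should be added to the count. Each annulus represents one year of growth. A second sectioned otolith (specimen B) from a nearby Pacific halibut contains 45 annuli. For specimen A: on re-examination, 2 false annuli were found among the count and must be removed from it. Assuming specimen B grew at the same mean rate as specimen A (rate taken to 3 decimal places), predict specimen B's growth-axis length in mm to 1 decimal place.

5.4 mm

Specimen A: correcting the raw count gives 58 − 2 + 3 = 59 true annuli.
A: 7.1 mm over 59 years gives 7.1 / 59 ≈ 0.120 mm/year.
Length of B = 0.120 × 45 = 5.4 mm.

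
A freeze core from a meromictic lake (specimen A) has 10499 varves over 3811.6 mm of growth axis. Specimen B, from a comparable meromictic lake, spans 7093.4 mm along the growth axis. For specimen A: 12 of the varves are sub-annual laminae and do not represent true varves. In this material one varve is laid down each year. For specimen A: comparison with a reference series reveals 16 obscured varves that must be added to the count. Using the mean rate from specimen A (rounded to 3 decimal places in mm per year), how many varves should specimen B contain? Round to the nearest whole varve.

19541 varves

Specimen A: true varve count = 10499 − 12 + 16 = 10503.
A: Extension rate ≈ 3811.6 / 10503 = 0.363 mm/year.
Specimen B: 7093.4 mm / 0.363 mm per year = 19541.05 years ≈ 19541 varves.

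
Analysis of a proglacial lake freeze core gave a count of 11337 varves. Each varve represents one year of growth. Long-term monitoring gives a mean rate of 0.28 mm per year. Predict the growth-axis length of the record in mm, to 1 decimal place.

11337 years of growth are recorded.
Predicted length = 0.28 mm/year × 11337 years = 3174.4 mm.

3174.4 mm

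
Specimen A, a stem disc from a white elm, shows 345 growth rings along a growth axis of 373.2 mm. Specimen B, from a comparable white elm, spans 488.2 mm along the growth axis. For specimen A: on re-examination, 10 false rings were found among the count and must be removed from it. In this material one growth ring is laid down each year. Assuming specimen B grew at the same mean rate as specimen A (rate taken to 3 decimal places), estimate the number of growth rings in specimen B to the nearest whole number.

Specimen A: true growth ring count = 345 − 10 = 335.
A: 373.2 mm over 335 years gives 373.2 / 335 ≈ 1.114 mm per year.
For B, 488.2 / 1.114 = 438.24 years ≈ 438 growth rings.

438 growth rings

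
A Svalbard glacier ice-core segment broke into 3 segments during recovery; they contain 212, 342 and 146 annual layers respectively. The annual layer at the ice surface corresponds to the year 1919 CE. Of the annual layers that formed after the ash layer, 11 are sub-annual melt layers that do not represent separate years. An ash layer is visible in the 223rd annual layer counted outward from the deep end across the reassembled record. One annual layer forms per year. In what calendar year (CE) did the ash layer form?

Total annual layers = 212 + 342 + 146 = 700.
700 − 223 = 477 annual layers lie beyond the ash layer toward the ice surface.
477 − 11 false = 466 true annual layers after the ash layer.
1919 − 466 = 1453 CE.

1453 CE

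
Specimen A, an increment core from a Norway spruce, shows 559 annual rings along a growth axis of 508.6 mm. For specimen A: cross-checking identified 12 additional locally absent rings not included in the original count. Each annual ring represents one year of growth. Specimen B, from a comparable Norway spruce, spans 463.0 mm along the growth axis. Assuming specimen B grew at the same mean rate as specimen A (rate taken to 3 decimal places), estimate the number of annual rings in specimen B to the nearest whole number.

Specimen A: after corrections the count is 559 + 12 = 571 annual rings.
A: Mean rate = 508.6 mm / 571 years ≈ 0.891 mm/yr.
For B, 463.0 / 0.891 = 519.64 years ≈ 520 annual rings.

520 annual rings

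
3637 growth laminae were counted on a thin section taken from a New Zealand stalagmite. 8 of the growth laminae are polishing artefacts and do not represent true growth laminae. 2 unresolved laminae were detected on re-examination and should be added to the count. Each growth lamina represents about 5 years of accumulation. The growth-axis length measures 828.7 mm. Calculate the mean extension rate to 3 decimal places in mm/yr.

0.046 mm/yr

True growth lamina count = 3637 − 8 + 2 = 3631.
3631 growth laminae at 5 years each span 3631 × 5 = 18155 years.
Mean rate = 828.7 mm / 18155 years ≈ 0.046 mm/yr.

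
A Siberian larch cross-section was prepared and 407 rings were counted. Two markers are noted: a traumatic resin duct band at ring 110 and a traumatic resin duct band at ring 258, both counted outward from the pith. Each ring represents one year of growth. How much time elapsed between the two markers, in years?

148 yr

Separation: 258 − 110 = 148 rings.
One ring per year makes the interval 148 years.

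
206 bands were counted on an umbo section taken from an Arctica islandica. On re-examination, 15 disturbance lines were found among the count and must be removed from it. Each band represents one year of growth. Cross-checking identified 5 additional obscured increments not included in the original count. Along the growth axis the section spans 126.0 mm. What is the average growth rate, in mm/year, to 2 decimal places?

Correcting the raw count gives 206 − 15 + 5 = 196 true bands.
126.0 mm over 196 years gives 126.0 / 196 ≈ 0.64 mm/year.

0.64 mm/year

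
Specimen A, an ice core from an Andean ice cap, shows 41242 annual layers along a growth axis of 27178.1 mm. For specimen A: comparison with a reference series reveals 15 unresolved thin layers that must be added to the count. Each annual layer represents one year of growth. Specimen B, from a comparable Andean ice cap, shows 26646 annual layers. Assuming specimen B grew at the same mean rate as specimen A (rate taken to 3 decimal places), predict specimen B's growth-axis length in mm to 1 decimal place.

17559.7 mm

Specimen A: after corrections the count is 41242 + 15 = 41257 annual layers.
A: Mean rate = 27178.1 mm / 41257 years ≈ 0.659 mm/yr.
For B, 0.659 mm/year × 26646 years = 17559.7 mm.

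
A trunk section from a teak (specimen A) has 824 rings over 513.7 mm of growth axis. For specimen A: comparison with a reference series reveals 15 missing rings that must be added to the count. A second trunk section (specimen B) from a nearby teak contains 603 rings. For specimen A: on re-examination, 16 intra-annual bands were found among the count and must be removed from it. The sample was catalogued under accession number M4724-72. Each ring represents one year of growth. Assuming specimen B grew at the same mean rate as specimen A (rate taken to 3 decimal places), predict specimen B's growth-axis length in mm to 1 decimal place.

376.3 mm

Specimen A: adjusted count: 824 − 16 + 15 = 823 rings.
A: Mean rate = 513.7 mm / 823 years ≈ 0.624 mm per year.
B's length ≈ 0.624 × 603 = 376.3 mm.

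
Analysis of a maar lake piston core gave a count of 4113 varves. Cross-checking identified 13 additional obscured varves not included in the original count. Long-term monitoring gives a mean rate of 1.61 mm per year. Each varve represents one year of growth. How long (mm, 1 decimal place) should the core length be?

Correcting the raw count gives 4113 + 13 = 4126 true varves.
Predicted length = 1.61 mm/year × 4126 years = 6642.9 mm.

6642.9 mm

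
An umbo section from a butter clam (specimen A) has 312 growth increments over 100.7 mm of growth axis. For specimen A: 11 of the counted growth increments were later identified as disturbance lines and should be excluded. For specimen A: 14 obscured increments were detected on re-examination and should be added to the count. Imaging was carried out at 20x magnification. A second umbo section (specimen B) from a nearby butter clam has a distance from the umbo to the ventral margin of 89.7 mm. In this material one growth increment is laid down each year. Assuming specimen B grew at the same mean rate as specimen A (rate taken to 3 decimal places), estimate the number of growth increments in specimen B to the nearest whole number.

280 growth increments

Specimen A: adjusted count: 312 − 11 + 14 = 315 growth increments.
A: Extension rate ≈ 100.7 / 315 = 0.320 mm/year.
Specimen B: 89.7 mm / 0.320 mm per year = 280.31 years ≈ 280 growth increments.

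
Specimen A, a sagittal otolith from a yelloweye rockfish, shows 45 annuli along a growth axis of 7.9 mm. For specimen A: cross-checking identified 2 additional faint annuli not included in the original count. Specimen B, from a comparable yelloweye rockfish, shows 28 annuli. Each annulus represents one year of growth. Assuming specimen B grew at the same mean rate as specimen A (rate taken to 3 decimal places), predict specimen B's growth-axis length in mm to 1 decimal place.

4.7 mm

Specimen A: after corrections the count is 45 + 2 = 47 annuli.
A: Extension rate ≈ 7.9 / 47 = 0.168 mm per year.
For B, 0.168 mm/year × 28 years = 4.7 mm.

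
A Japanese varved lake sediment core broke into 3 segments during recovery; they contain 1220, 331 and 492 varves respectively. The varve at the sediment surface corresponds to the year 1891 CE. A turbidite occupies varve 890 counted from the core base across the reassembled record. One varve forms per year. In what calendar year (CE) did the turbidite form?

Total varves = 1220 + 331 + 492 = 2043.
2043 − 890 = 1153 varves lie beyond the turbidite toward the sediment surface.
1891 − 1153 = 738 CE.

738 CE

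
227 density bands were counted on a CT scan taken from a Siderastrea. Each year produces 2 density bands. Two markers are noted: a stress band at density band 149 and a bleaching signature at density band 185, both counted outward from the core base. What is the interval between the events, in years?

185 − 149 = 36 density bands lie between the two events.
Dividing by 2 density bands per year: 36 / 2 = 18 years.

18 years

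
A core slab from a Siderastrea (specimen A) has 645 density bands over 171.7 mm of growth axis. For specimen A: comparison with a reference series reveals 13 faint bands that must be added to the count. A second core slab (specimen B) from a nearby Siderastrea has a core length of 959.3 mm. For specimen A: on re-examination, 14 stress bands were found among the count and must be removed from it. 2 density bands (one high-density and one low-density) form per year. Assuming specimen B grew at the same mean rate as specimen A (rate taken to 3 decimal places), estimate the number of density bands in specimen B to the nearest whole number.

3600 density bands

Specimen A: correcting the raw count gives 645 − 14 + 13 = 644 true density bands.
Specimen A: dividing by 2 density bands per year: 644 / 2 = 322 years.
A: 171.7 mm over 322 years gives 171.7 / 322 ≈ 0.533 mm/yr.
Specimen B: 959.3 mm / 0.533 mm per year = 1799.81 years; at 2 density bands per year that is 1799.81 × 2 ≈ 3600 density bands.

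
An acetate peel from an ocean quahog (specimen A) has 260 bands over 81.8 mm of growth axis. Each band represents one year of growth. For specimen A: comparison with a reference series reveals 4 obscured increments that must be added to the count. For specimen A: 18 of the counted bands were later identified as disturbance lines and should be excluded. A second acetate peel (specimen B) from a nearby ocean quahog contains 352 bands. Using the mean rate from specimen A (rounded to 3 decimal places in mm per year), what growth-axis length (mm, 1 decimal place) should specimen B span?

Specimen A: after corrections the count is 260 − 18 + 4 = 246 bands.
A: Extension rate ≈ 81.8 / 246 = 0.333 mm/year.
B's length ≈ 0.333 × 352 = 117.2 mm.

117.2 mm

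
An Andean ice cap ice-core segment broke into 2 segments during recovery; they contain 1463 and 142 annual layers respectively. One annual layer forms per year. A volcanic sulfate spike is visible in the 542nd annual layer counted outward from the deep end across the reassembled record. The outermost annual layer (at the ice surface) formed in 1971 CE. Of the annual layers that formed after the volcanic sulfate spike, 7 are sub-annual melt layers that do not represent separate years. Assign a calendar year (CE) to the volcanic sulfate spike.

Total annual layers = 1463 + 142 = 1605.
The volcanic sulfate spike sits at annual layer 542 from the deep end, so 1605 − 542 = 1063 annual layers formed after it.
1063 − 7 false = 1056 true annual layers after the volcanic sulfate spike.
Counting back 1056 years from 1971 CE places the volcanic sulfate spike in 1971 − 1056 = 915 CE.

915 CE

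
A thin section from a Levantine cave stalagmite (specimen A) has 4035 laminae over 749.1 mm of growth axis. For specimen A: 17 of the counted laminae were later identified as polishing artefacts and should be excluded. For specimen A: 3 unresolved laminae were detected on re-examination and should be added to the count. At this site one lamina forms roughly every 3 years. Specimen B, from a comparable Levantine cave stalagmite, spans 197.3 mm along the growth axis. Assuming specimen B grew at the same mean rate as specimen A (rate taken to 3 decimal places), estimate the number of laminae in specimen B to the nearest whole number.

1061 laminae

Specimen A: after corrections the count is 4035 − 17 + 3 = 4021 laminae.
Specimen A: at 3 years per lamina, 4021 × 3 = 12063 years.
A: 749.1 mm over 12063 years gives 749.1 / 12063 ≈ 0.062 mm/year.
For B, 197.3 / 0.062 = 3182.26 years; at 3 years per lamina that is 3182.26 / 3 ≈ 1061 laminae.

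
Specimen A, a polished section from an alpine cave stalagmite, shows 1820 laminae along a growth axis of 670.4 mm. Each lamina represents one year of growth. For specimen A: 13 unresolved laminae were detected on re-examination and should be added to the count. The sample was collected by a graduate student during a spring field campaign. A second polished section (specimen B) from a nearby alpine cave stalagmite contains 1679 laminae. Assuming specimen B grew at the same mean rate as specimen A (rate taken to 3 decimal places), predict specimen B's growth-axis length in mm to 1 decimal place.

614.5 mm

Specimen A: correcting the raw count gives 1820 + 13 = 1833 true laminae.
A: Mean rate = 670.4 mm / 1833 years ≈ 0.366 mm per year.
For B, 0.366 mm/year × 1679 years = 614.5 mm.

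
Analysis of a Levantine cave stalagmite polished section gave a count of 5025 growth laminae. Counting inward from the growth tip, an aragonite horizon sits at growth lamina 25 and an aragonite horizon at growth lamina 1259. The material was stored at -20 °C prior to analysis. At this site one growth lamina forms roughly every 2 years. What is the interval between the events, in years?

Separation: 1259 − 25 = 1234 growth laminae.
At 2 years per growth lamina, 1234 × 2 = 2468 years.

2468 years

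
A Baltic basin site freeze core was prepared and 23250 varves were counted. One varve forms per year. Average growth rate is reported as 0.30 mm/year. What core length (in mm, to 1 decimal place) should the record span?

The record spans 23250 years at 0.30 mm per year.
23250 years at 0.30 mm/year gives 0.30 × 23250 = 6975.0 mm.

6975.0 mm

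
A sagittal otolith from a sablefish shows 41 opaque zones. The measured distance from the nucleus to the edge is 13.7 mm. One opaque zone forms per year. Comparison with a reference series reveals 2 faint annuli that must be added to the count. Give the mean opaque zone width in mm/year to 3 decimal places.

After corrections the count is 41 + 2 = 43 opaque zones.
13.7 mm over 43 years gives 13.7 / 43 ≈ 0.319 mm/year.

0.319 mm/year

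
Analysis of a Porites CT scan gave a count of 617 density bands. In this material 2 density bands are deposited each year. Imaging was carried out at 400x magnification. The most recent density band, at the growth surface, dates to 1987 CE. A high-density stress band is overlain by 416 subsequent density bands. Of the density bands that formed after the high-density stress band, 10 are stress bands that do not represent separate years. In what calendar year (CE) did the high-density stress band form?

416 density bands post-date the high-density stress band.
Removing the 10 false density bands leaves 416 − 10 = 406 true density bands beyond the high-density stress band.
406 density bands at 2 per year is 406 / 2 = 203 years.
1987 − 203 = 1784 CE.

1784 CE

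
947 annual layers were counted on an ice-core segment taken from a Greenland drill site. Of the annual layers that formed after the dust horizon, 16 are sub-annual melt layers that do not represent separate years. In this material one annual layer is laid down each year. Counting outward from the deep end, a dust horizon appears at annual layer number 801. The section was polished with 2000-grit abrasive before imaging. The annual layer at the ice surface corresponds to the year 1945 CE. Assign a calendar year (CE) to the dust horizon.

1815 CE

The dust horizon sits at annual layer 801 from the deep end, so 947 − 801 = 146 annual layers formed after it.
Removing the 16 false annual layers leaves 146 − 16 = 130 true annual layers beyond the dust horizon.
1945 − 130 = 1815 CE.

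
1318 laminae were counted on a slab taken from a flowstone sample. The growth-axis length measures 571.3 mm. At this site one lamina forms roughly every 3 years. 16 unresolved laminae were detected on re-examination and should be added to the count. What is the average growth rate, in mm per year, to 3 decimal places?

After corrections the count is 1318 + 16 = 1334 laminae.
1334 laminae at 3 years each span 1334 × 3 = 4002 years.
Extension rate ≈ 571.3 / 4002 = 0.143 mm per year.

0.143 mm per year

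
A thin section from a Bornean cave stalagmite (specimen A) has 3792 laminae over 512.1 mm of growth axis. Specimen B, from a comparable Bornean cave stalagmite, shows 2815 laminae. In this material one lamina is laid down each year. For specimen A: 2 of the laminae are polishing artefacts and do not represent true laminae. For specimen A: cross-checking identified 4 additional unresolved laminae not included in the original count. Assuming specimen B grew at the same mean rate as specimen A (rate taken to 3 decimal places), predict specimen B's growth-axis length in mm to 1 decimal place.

Specimen A: adjusted count: 3792 − 2 + 4 = 3794 laminae.
A: 512.1 mm over 3794 years gives 512.1 / 3794 ≈ 0.135 mm per year.
Length of B = 0.135 × 2815 = 380.0 mm.

380.0 mm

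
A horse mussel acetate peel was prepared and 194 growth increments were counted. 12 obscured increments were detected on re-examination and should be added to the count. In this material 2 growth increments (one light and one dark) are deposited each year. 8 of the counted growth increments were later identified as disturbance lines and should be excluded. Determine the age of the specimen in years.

99 years

Adjusted count: 194 − 8 + 12 = 198 growth increments.
With 2 growth increments per year, 198 / 2 = 99 years.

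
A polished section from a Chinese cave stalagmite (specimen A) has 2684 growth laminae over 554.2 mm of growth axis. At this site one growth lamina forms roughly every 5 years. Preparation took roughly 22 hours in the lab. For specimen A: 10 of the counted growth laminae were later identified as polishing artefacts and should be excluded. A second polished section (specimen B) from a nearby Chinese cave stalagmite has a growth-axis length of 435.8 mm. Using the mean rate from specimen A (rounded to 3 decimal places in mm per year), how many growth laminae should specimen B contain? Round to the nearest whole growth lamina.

2126 growth laminae

Specimen A: correcting the raw count gives 2684 − 10 = 2674 true growth laminae.
Specimen A: multiplying by 5 years per growth lamina: 2674 × 5 = 13370 years.
A: Extension rate ≈ 554.2 / 13370 = 0.041 mm/yr.
Specimen B: 435.8 mm / 0.041 mm per year = 10629.27 years; at 5 years per growth lamina that is 10629.27 / 5 ≈ 2126 growth laminae.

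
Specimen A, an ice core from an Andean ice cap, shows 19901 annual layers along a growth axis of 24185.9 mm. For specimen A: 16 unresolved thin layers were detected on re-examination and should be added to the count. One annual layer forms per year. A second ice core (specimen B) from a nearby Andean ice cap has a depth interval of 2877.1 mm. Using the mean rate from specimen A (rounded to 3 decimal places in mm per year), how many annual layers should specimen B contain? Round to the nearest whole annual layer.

Specimen A: correcting the raw count gives 19901 + 16 = 19917 true annual layers.
A: 24185.9 mm over 19917 years gives 24185.9 / 19917 ≈ 1.214 mm per year.
For B, 2877.1 / 1.214 = 2369.93 years ≈ 2370 annual layers.

2370 annual layers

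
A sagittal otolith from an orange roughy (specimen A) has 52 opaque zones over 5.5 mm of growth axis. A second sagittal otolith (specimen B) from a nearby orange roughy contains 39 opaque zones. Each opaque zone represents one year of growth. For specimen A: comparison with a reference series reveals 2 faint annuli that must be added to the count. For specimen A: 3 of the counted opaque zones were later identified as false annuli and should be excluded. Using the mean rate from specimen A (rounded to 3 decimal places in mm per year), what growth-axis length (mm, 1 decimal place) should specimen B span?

Specimen A: correcting the raw count gives 52 − 3 + 2 = 51 true opaque zones.
A: Mean rate = 5.5 mm / 51 years ≈ 0.108 mm/yr.
B's length ≈ 0.108 × 39 = 4.2 mm.

4.2 mm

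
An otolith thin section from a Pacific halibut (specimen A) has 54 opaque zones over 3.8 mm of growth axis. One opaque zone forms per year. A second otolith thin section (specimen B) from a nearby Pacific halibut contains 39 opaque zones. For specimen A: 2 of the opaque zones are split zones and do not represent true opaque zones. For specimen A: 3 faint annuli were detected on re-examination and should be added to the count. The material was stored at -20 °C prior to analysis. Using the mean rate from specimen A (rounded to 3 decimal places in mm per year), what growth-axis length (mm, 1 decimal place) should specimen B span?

2.7 mm

Specimen A: after corrections the count is 54 − 2 + 3 = 55 opaque zones.
A: 3.8 mm over 55 years gives 3.8 / 55 ≈ 0.069 mm/year.
For B, 0.069 mm/year × 39 years = 2.7 mm.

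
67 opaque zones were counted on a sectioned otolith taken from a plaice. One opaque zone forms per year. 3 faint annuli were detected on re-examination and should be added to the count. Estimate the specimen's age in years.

70 years

Correcting the raw count gives 67 + 3 = 70 true opaque zones.
With a one-to-one opaque zone periodicity this is 70 years.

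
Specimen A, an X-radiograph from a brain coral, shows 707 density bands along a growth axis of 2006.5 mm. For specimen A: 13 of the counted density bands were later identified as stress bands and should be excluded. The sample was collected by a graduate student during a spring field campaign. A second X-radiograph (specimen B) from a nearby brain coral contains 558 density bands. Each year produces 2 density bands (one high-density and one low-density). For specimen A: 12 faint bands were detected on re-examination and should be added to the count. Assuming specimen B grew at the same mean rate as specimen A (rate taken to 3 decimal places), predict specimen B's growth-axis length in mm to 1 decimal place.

Specimen A: true density band count = 707 − 13 + 12 = 706.
Specimen A: 706 density bands at 2 per year is 706 / 2 = 353 years.
A: Extension rate ≈ 2006.5 / 353 = 5.684 mm/yr.
Specimen B: with 2 density bands per year, 558 / 2 = 279 years. For B, 5.684 mm/year × 279 years = 1585.8 mm.

1585.8 mm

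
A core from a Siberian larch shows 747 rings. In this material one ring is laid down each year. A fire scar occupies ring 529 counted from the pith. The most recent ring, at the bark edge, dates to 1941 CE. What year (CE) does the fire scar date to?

1723 CE

The fire scar sits at ring 529 from the pith, so 747 − 529 = 218 rings formed after it.
Counting back 218 years from 1941 CE places the fire scar in 1941 − 218 = 1723 CE.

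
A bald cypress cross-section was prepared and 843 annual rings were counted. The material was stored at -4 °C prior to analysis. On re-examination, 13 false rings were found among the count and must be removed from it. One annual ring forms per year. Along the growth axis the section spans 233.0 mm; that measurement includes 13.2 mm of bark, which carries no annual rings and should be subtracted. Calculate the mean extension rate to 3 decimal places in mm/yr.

0.265 mm/yr

Adjusted count: 843 − 13 = 830 annual rings.
The growth record spans 233.0 − 13.2 = 219.8 mm.
Extension rate ≈ 219.8 / 830 = 0.265 mm/yr.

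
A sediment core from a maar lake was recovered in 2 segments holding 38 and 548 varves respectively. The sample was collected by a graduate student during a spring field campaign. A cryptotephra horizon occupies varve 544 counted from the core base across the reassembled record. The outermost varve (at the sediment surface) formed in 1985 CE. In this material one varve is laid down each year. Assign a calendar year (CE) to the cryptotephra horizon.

1943 CE

Total varves = 38 + 548 = 586.
Between varve 544 and the sediment surface there are 586 − 544 = 42 varves.
1985 − 42 = 1943 CE.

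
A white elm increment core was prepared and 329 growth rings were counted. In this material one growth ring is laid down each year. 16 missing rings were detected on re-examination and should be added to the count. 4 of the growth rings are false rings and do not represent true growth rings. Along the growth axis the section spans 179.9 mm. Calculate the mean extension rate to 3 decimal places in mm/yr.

After corrections the count is 329 − 4 + 16 = 341 growth rings.
Mean rate = 179.9 mm / 341 years ≈ 0.528 mm/yr.

0.528 mm/yr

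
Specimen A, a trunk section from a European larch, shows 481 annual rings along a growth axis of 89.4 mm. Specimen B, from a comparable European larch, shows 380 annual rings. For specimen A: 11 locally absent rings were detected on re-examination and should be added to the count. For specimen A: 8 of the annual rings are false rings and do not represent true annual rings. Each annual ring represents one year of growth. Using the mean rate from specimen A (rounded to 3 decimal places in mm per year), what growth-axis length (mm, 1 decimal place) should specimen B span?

Specimen A: after corrections the count is 481 − 8 + 11 = 484 annual rings.
A: Mean rate = 89.4 mm / 484 years ≈ 0.185 mm/yr.
For B, 0.185 mm/year × 380 years = 70.3 mm.

70.3 mm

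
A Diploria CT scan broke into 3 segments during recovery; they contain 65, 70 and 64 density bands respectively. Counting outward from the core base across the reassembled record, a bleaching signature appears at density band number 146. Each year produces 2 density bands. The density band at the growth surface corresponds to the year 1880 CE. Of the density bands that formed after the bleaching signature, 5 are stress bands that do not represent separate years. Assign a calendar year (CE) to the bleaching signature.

1856 CE

Total density bands = 65 + 70 + 64 = 199.
199 − 146 = 53 density bands lie beyond the bleaching signature toward the growth surface.
Removing the 5 false density bands leaves 53 − 5 = 48 true density bands beyond the bleaching signature.
48 density bands at 2 per year is 48 / 2 = 24 years.
1880 − 24 = 1856 CE.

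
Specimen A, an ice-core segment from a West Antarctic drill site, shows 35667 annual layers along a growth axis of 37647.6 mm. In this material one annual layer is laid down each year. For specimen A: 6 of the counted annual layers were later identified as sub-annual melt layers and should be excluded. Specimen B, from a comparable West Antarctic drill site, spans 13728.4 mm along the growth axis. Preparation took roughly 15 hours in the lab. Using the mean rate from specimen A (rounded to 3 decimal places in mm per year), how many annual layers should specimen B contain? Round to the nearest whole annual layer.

13000 annual layers

Specimen A: adjusted count: 35667 − 6 = 35661 annual layers.
A: Extension rate ≈ 37647.6 / 35661 = 1.056 mm per year.
Specimen B: 13728.4 mm / 1.056 mm per year = 13000.38 years ≈ 13000 annual layers.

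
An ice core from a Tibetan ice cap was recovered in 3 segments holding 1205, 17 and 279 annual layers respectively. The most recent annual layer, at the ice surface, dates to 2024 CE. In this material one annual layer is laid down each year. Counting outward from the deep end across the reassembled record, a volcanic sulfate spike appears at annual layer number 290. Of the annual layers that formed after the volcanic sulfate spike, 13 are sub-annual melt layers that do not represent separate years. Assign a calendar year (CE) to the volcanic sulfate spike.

Total annual layers = 1205 + 17 + 279 = 1501.
Between annual layer 290 and the ice surface there are 1501 − 290 = 1211 annual layers.
1211 − 13 false = 1198 true annual layers after the volcanic sulfate spike.
Counting back 1198 years from 2024 CE places the volcanic sulfate spike in 2024 − 1198 = 826 CE.

826 CE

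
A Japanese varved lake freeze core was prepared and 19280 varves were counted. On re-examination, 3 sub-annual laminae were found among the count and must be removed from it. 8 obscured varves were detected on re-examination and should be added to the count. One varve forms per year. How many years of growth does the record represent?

Adjusted count: 19280 − 3 + 8 = 19285 varves.
With a one-to-one varve periodicity this is 19285 years.

19285 yr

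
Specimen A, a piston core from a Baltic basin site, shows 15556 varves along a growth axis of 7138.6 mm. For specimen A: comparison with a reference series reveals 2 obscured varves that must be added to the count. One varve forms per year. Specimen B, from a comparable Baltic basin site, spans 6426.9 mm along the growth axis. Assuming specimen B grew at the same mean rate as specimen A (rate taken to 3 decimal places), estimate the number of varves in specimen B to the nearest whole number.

Specimen A: after corrections the count is 15556 + 2 = 15558 varves.
A: 7138.6 mm over 15558 years gives 7138.6 / 15558 ≈ 0.459 mm/yr.
Specimen B: 6426.9 mm / 0.459 mm per year = 14001.96 years ≈ 14002 varves.

14002 varves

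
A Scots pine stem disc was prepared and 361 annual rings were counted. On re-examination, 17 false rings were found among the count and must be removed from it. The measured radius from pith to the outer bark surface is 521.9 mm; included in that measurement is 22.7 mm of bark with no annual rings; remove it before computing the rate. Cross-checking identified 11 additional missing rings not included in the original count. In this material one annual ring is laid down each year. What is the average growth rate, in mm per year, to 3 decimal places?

Correcting the raw count gives 361 − 17 + 11 = 355 true annual rings.
Removing the 22.7 mm offcut leaves 521.9 − 22.7 = 499.2 mm.
Extension rate ≈ 499.2 / 355 = 1.406 mm per year.

1.406 mm per year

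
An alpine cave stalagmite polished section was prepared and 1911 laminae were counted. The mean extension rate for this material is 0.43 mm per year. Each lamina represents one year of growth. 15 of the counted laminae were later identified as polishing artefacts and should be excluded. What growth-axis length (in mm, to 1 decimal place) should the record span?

True lamina count = 1911 − 15 = 1896.
Predicted length = 0.43 mm/year × 1896 years = 815.3 mm.

815.3 mm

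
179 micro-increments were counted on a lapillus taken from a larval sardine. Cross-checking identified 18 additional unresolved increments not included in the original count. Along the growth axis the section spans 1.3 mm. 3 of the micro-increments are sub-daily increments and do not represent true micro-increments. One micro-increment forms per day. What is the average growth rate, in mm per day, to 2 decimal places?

0.01 mm per day

After corrections the count is 179 − 3 + 18 = 194 micro-increments.
1.3 mm over 194 days gives 1.3 / 194 ≈ 0.01 mm per day.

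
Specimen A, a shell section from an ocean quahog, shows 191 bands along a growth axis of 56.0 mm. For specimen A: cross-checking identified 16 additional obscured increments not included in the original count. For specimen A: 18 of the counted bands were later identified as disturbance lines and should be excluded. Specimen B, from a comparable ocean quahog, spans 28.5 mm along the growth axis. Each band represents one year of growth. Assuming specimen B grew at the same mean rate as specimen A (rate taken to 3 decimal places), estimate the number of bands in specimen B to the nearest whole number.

96 bands

Specimen A: true band count = 191 − 18 + 16 = 189.
A: Extension rate ≈ 56.0 / 189 = 0.296 mm/year.
Specimen B: 28.5 mm / 0.296 mm per year = 96.28 years ≈ 96 bands.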